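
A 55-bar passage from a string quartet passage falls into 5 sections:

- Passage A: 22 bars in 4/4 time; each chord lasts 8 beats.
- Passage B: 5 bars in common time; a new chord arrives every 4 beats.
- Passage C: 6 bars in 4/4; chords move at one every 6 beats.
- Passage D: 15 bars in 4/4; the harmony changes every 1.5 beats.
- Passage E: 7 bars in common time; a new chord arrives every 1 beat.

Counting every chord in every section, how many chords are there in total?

88 chords

A: 22·4 = 88 beats, 88/8 = 11 chords.
B: 5·4 = 20 beats, 20/4 = 5 chords.
C: 6·4 = 24 beats, 24/6 = 4 chords.
D: 15·4 = 60 beats, 60/1.5 = 40 chords.
E: 7·4 = 28 beats, 28/1 = 28 chords.
Total: 11 + 5 + 4 + 40 + 28 = 88.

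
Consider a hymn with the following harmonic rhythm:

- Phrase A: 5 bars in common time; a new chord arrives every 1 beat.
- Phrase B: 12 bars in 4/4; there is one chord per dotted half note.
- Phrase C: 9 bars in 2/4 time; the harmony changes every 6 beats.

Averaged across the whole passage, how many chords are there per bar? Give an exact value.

1.5 chords per bar

A: 5 bars of 4 beats is 20 beats; at 1 beat each that's 20 chords.
B: 12 bars of 4 beats is 48 beats; at 3 beats each that's 16 chords.
C: 9 bars of 2 beats is 18 beats; at 6 beats each that's 3 chords.
Overall: 39 chords over 26 bars → 39/26 = 1.5 chords per bar.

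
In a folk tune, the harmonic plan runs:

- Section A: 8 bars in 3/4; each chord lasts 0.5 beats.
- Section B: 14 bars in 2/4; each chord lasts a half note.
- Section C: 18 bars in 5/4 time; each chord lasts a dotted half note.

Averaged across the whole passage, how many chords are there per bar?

A: 8 × 3 = 24 beats ÷ 0.5 = 48 chords.
B: 14 × 2 = 28 beats ÷ 2 = 14 chords.
C: 18 × 5 = 90 beats ÷ 3 = 30 chords.
Overall: 92 chords over 40 bars → 92/40 = 2.3 chords per bar.

2.3 chords per bar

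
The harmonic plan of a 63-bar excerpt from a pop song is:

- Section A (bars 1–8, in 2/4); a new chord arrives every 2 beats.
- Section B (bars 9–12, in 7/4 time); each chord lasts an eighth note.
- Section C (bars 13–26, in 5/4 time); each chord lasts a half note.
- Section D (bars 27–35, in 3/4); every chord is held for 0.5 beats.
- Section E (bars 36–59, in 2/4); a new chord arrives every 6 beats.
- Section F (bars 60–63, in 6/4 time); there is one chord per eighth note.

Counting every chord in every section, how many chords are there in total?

209 chords

A: 8 bars × 2 beats = 16 beats; 2 beats/chord → 8 chords.
B: 4 bars × 7 beats = 28 beats; 0.5 beats/chord → 56 chords.
C: 14 bars × 5 beats = 70 beats; 2 beats/chord → 35 chords.
D: 9 bars × 3 beats = 27 beats; 0.5 beats/chord → 54 chords.
E: 24 bars × 2 beats = 48 beats; 6 beats/chord → 8 chords.
F: 4 bars × 6 beats = 24 beats; 0.5 beats/chord → 48 chords.
Total: 8 + 56 + 35 + 54 + 8 + 48 = 209.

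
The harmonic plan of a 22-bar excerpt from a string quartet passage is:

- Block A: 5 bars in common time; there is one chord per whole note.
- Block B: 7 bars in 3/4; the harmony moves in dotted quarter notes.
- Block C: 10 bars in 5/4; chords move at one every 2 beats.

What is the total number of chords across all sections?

A: 5 bars × 4 beats = 20 beats; 4 beats/chord → 5 chords.
B: 7 bars × 3 beats = 21 beats; 1.5 beats/chord → 14 chords.
C: 10 bars × 5 beats = 50 beats; 2 beats/chord → 25 chords.
Total: 5 + 14 + 25 = 44.

44 chords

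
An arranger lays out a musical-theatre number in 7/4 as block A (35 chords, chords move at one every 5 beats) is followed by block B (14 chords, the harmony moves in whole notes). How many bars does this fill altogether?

A: 35 × 5 = 175 beats = 25 bars.
B: 14 × 4 = 56 beats = 8 bars.
Total: 25 + 8 = 33 bars.

33 bars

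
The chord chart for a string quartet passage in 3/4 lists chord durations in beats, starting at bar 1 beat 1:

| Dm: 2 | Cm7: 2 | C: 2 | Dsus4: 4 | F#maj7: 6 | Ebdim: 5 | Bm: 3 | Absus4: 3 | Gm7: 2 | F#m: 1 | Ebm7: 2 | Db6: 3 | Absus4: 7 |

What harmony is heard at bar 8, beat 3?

Bm

Beat 3 of bar 8 is beat (8−1)×3 + 3 = 24 overall.
Running totals: Dm ends at 2, Cm7 ends at 4, C ends at 6, Dsus4 ends at 10, F#maj7 ends at 16, Ebdim ends at 21, Bm ends at 24.
Beat 24 falls within Bm.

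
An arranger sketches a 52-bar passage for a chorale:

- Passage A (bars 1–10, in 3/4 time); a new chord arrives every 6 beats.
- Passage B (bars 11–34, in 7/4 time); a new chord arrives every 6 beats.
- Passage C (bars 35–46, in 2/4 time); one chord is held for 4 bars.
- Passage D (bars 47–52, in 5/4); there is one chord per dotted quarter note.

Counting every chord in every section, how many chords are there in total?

A has 30 beats and chords last 6 each, so 5 chords.
B has 168 beats and chords last 6 each, so 28 chords.
C has 24 beats and chords last 8 each, so 3 chords.
D has 30 beats and chords last 1.5 each, so 20 chords.
Total: 5 + 28 + 3 + 20 = 56.

56 chords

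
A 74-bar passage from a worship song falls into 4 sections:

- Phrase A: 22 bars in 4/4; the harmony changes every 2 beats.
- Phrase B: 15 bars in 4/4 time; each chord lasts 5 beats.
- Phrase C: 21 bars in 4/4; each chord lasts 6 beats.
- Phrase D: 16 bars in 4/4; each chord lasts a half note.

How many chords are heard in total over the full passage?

A: 22·4 = 88 beats, 88/2 = 44 chords.
B: 15·4 = 60 beats, 60/5 = 12 chords.
C: 21·4 = 84 beats, 84/6 = 14 chords.
D: 16·4 = 64 beats, 64/2 = 32 chords.
Total: 44 + 12 + 14 + 32 = 102.

102 chords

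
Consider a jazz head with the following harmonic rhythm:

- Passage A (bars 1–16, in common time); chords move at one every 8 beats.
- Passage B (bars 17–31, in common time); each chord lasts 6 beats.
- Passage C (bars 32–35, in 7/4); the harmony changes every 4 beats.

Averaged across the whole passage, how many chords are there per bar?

5/7 chords per bar

A: 16 bars of 4 beats is 64 beats; at 8 beats each that's 8 chords.
B: 15 bars of 4 beats is 60 beats; at 6 beats each that's 10 chords.
C: 4 bars of 7 beats is 28 beats; at 4 beats each that's 7 chords.
Overall: 25 chords over 35 bars → 25/35 = 5/7 chords per bar.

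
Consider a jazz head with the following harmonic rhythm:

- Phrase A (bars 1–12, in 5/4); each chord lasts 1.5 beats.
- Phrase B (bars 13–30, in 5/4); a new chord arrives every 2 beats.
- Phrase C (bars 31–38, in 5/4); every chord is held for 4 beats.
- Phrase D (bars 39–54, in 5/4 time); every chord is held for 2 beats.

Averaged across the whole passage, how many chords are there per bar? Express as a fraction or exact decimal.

A: 12 × 5 = 60 beats ÷ 1.5 = 40 chords.
B: 18 × 5 = 90 beats ÷ 2 = 45 chords.
C: 8 × 5 = 40 beats ÷ 4 = 10 chords.
D: 16 × 5 = 80 beats ÷ 2 = 40 chords.
Overall: 135 chords over 54 bars → 135/54 = 2.5 chords per bar.

2.5 chords per bar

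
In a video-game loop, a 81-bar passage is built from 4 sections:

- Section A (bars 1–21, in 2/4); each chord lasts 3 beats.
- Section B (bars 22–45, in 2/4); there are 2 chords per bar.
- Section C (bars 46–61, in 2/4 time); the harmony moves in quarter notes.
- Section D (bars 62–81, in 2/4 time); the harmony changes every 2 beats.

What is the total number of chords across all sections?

114 chords

A: 21·2 = 42 beats, 42/3 = 14 chords.
B: 24·2 = 48 beats, 48/1 = 48 chords.
C: 16·2 = 32 beats, 32/1 = 32 chords.
D: 20·2 = 40 beats, 40/2 = 20 chords.
Total: 14 + 48 + 32 + 20 = 114.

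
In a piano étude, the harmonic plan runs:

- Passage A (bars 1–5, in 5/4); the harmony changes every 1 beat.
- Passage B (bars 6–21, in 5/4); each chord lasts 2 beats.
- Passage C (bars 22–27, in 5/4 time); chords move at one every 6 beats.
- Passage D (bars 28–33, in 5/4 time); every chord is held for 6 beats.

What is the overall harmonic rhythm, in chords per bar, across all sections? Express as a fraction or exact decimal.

A: 5 × 5 = 25 beats ÷ 1 = 25 chords.
B: 16 × 5 = 80 beats ÷ 2 = 40 chords.
C: 6 × 5 = 30 beats ÷ 6 = 5 chords.
D: 6 × 5 = 30 beats ÷ 6 = 5 chords.
Overall: 75 chords over 33 bars → 75/33 = 25/11 chords per bar.

25/11 chords per bar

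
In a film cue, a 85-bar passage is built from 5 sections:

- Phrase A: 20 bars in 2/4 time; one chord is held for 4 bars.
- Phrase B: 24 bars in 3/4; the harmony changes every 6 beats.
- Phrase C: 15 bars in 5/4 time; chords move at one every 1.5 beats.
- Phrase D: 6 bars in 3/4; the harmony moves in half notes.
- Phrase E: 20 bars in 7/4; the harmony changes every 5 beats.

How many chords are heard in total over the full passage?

104 chords

A: 20·2 = 40 beats, 40/8 = 5 chords.
B: 24·3 = 72 beats, 72/6 = 12 chords.
C: 15·5 = 75 beats, 75/1.5 = 50 chords.
D: 6·3 = 18 beats, 18/2 = 9 chords.
E: 20·7 = 140 beats, 140/5 = 28 chords.
Total: 5 + 12 + 50 + 9 + 28 = 104.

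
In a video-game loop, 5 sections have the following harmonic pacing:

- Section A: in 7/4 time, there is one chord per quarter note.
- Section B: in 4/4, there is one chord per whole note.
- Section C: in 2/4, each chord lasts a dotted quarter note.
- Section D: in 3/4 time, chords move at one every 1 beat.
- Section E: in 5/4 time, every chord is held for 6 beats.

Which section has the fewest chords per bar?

Section E

A: 7/1 = 7 chords/bar.
B: 4/4 = 1 chord/bar.
C: 2/1.5 = 4/3 chords/bar.
D: 3/1 = 3 chords/bar.
E: 5/6 = 5/6 chords/bar.
Slowest is E at 5/6 chords/bar.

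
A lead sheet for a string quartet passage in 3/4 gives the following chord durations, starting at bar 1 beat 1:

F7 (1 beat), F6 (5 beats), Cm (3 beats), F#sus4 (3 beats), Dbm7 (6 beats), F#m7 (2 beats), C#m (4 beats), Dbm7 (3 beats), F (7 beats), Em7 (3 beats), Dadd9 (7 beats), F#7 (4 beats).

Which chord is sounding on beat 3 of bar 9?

Beat 3 of bar 9 is beat (9−1)×3 + 3 = 27 overall.
Running totals: F7 ends at 1, F6 ends at 6, Cm ends at 9, F#sus4 ends at 12, Dbm7 ends at 18, F#m7 ends at 20, C#m ends at 24, Dbm7 ends at 27.
Beat 27 falls within Dbm7.

Dbm7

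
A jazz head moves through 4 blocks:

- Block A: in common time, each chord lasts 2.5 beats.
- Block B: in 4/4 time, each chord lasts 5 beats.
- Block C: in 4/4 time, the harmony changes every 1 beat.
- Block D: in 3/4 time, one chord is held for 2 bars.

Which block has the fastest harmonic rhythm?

Block C

A: 4/2.5 = 1.6 chords/bar.
B: 4/5 = 0.8 chords/bar.
C: 4/1 = 4 chords/bar.
D: 3/6 = 0.5 chords/bar.
Fastest is C at 4 chords/bar.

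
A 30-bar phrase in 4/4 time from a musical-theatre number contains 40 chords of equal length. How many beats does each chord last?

30 bars × 4 beats/bar = 120 beats total.
120 beats ÷ 40 chords = 3 beats per chord.
(That is a dotted half note.)

3 beats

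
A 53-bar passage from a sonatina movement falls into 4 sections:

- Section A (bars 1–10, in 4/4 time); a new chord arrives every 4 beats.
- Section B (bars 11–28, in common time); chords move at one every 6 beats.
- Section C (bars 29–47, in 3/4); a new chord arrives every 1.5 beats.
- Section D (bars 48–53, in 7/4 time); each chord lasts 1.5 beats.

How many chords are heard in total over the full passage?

88 chords

A: 10 bars × 4 beats = 40 beats; 4 beats/chord → 10 chords.
B: 18 bars × 4 beats = 72 beats; 6 beats/chord → 12 chords.
C: 19 bars × 3 beats = 57 beats; 1.5 beats/chord → 38 chords.
D: 6 bars × 7 beats = 42 beats; 1.5 beats/chord → 28 chords.
Total: 10 + 12 + 38 + 28 = 88.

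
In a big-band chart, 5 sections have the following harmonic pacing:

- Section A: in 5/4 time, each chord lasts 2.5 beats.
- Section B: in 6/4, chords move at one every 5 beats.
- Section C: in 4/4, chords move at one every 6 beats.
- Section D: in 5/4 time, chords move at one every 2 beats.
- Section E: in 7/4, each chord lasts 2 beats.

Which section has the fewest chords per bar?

Section C

A: each chord is 2.5 beats in 5/4, so 2 per bar.
B: each chord is 5 beats in 6/4, so 1.2 per bar.
C: each chord is 6 beats in 4/4, so 2/3 per bar.
D: each chord is 2 beats in 5/4, so 2.5 per bar.
E: each chord is 2 beats in 7/4, so 3.5 per bar.
Slowest is C at 2/3 chords/bar.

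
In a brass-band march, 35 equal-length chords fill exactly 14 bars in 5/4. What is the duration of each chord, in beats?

14 bars × 5 beats/bar = 70 beats total.
70 beats ÷ 35 chords = 2 beats per chord.
(That is a half note.)

2 beats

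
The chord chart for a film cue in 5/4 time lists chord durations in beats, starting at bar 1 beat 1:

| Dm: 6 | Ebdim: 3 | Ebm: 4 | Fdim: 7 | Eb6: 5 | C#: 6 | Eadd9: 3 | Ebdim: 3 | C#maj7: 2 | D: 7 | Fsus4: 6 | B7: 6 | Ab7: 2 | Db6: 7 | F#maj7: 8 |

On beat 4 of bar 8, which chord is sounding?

Beat 4 of bar 8 is beat (8−1)×5 + 4 = 39 overall.
Running totals: Dm ends at 6, Ebdim ends at 9, Ebm ends at 13, Fdim ends at 20, Eb6 ends at 25, C# ends at 31, Eadd9 ends at 34, Ebdim ends at 37, C#maj7 ends at 39.
Beat 39 falls within C#maj7.

C#maj7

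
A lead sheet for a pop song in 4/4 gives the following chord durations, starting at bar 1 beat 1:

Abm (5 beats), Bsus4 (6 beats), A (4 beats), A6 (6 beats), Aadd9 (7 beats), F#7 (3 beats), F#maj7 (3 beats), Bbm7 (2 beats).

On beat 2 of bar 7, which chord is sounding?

Beat 2 of bar 7 is beat (7−1)×4 + 2 = 26 overall.
Running totals: Abm ends at 5, Bsus4 ends at 11, A ends at 15, A6 ends at 21, Aadd9 ends at 28.
Beat 26 falls within Aadd9.

Aadd9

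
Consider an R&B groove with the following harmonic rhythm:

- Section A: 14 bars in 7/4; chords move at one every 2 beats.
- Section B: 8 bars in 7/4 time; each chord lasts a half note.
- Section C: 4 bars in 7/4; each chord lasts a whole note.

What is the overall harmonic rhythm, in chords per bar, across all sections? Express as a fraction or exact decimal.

42/13 chords per bar

A: 14 × 7 = 98 beats ÷ 2 = 49 chords.
B: 8 × 7 = 56 beats ÷ 2 = 28 chords.
C: 4 × 7 = 28 beats ÷ 4 = 7 chords.
Overall: 84 chords over 26 bars → 84/26 = 42/13 chords per bar.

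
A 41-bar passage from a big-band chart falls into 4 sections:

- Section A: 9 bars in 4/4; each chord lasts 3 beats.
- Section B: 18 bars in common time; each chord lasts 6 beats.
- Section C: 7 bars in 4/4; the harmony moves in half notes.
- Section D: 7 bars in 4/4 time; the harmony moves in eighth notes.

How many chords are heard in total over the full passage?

94 chords

A: 9 bars × 4 beats = 36 beats; 3 beats/chord → 12 chords.
B: 18 bars × 4 beats = 72 beats; 6 beats/chord → 12 chords.
C: 7 bars × 4 beats = 28 beats; 2 beats/chord → 14 chords.
D: 7 bars × 4 beats = 28 beats; 0.5 beats/chord → 56 chords.
Total: 12 + 12 + 14 + 56 = 94.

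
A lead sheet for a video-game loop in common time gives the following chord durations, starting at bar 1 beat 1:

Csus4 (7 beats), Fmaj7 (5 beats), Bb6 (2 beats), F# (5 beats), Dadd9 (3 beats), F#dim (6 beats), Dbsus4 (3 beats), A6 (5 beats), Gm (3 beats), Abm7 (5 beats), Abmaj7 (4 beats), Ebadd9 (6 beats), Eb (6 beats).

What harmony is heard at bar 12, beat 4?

Beat 4 of bar 12 is beat (12−1)×4 + 4 = 48 overall.
Running totals: Csus4 ends at 7, Fmaj7 ends at 12, Bb6 ends at 14, F# ends at 19, Dadd9 ends at 22, F#dim ends at 28, Dbsus4 ends at 31, A6 ends at 36, Gm ends at 39, Abm7 ends at 44, Abmaj7 ends at 48.
Beat 48 falls within Abmaj7.

Abmaj7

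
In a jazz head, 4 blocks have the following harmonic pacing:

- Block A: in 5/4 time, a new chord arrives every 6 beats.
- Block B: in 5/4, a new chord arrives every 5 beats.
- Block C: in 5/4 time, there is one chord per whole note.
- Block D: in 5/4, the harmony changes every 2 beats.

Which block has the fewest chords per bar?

Block A

A: 5 beats/bar ÷ 6 beats/chord = 5/6 chords/bar.
B: 5 beats/bar ÷ 5 beats/chord = 1 chord/bar.
C: 5 beats/bar ÷ 4 beats/chord = 1.25 chords/bar.
D: 5 beats/bar ÷ 2 beats/chord = 2.5 chords/bar.
Slowest is A at 5/6 chords/bar.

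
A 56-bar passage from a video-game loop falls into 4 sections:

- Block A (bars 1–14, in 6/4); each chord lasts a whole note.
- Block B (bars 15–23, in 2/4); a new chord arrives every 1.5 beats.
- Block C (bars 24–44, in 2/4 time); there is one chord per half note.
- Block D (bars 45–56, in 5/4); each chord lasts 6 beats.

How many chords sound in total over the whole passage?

A has 84 beats and chords last 4 each, so 21 chords.
B has 18 beats and chords last 1.5 each, so 12 chords.
C has 42 beats and chords last 2 each, so 21 chords.
D has 60 beats and chords last 6 each, so 10 chords.
Total: 21 + 12 + 21 + 10 = 64.

64 chords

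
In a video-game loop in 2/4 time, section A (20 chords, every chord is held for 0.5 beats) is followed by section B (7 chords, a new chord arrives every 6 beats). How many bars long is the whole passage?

A: 20 × 0.5 = 10 beats = 5 bars.
B: 7 × 6 = 42 beats = 21 bars.
Total: 5 + 21 = 26 bars.

26 bars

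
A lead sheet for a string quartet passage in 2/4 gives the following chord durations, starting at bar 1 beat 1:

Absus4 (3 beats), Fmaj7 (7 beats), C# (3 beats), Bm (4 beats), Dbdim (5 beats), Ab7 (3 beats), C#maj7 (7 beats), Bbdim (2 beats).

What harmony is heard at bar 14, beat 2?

C#maj7

Beat 2 of bar 14 is beat (14−1)×2 + 2 = 28 overall.
Running totals: Absus4 ends at 3, Fmaj7 ends at 10, C# ends at 13, Bm ends at 17, Dbdim ends at 22, Ab7 ends at 25, C#maj7 ends at 32.
Beat 28 falls within C#maj7.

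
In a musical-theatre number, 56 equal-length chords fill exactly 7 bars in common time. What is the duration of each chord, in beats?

0.5 beats

7 bars × 4 beats/bar = 28 beats total.
28 beats ÷ 56 chords = 0.5 beats per chord.
(That is an eighth note.)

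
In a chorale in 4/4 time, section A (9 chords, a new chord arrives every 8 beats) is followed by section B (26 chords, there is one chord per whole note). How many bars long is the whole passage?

A: 9 × 8 = 72 beats = 18 bars.
B: 26 × 4 = 104 beats = 26 bars.
Total: 18 + 26 = 44 bars.

44 bars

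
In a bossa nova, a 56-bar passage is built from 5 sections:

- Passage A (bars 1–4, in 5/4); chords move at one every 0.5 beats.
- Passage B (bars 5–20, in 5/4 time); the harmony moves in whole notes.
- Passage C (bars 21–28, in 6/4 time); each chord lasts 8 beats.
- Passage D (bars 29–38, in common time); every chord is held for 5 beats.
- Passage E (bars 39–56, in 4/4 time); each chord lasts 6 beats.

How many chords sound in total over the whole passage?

A has 20 beats and chords last 0.5 each, so 40 chords.
B has 80 beats and chords last 4 each, so 20 chords.
C has 48 beats and chords last 8 each, so 6 chords.
D has 40 beats and chords last 5 each, so 8 chords.
E has 72 beats and chords last 6 each, so 12 chords.
Total: 40 + 20 + 6 + 8 + 12 = 86.

86 chords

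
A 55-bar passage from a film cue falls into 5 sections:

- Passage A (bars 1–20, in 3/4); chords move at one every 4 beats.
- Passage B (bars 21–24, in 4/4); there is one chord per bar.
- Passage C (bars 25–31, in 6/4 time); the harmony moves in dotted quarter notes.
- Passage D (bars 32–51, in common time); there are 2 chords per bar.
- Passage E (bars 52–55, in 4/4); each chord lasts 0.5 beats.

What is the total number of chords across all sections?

A: 20·3 = 60 beats, 60/4 = 15 chords.
B: 4·4 = 16 beats, 16/4 = 4 chords.
C: 7·6 = 42 beats, 42/1.5 = 28 chords.
D: 20·4 = 80 beats, 80/2 = 40 chords.
E: 4·4 = 16 beats, 16/0.5 = 32 chords.
Total: 15 + 4 + 28 + 40 + 32 = 119.

119 chords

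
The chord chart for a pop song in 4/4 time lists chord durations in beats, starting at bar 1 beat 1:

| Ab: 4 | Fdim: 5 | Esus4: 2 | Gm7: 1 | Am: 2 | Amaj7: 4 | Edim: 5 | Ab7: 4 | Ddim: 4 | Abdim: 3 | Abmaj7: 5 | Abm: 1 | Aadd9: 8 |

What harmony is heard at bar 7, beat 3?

Ab7

Beat 3 of bar 7 is beat (7−1)×4 + 3 = 27 overall.
Running totals: Ab ends at 4, Fdim ends at 9, Esus4 ends at 11, Gm7 ends at 12, Am ends at 14, Amaj7 ends at 18, Edim ends at 23, Ab7 ends at 27.
Beat 27 falls within Ab7.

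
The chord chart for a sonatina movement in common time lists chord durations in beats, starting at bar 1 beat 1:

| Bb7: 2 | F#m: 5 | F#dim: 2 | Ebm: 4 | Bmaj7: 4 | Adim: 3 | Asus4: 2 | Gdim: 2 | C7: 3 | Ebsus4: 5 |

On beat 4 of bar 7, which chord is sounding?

Beat 4 of bar 7 is beat (7−1)×4 + 4 = 28 overall.
Running totals: Bb7 ends at 2, F#m ends at 7, F#dim ends at 9, Ebm ends at 13, Bmaj7 ends at 17, Adim ends at 20, Asus4 ends at 22, Gdim ends at 24, C7 ends at 27, Ebsus4 ends at 32.
Beat 28 falls within Ebsus4.

Ebsus4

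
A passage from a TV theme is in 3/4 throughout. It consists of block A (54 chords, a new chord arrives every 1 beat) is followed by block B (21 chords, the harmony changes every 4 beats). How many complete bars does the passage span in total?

A: 54 × 1 = 54 beats = 18 bars.
B: 21 × 4 = 84 beats = 28 bars.
Total: 18 + 28 = 46 bars.

46 bars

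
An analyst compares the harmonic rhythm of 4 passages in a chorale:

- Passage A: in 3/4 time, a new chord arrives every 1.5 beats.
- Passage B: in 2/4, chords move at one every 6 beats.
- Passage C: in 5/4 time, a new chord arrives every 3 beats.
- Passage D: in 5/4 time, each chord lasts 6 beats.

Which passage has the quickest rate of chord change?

Passage A

A: each chord is 1.5 beats in 3/4, so 2 per bar.
B: each chord is 6 beats in 2/4, so 1/3 per bar.
C: each chord is 3 beats in 5/4, so 5/3 per bar.
D: each chord is 6 beats in 5/4, so 5/6 per bar.
Fastest is A at 2 chords/bar.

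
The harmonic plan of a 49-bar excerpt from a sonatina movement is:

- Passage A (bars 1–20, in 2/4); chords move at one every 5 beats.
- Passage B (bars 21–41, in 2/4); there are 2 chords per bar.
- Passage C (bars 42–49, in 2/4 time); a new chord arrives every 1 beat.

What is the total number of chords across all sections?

A: 20·2 = 40 beats, 40/5 = 8 chords.
B: 21·2 = 42 beats, 42/1 = 42 chords.
C: 8·2 = 16 beats, 16/1 = 16 chords.
Total: 8 + 42 + 16 = 66.

66 chords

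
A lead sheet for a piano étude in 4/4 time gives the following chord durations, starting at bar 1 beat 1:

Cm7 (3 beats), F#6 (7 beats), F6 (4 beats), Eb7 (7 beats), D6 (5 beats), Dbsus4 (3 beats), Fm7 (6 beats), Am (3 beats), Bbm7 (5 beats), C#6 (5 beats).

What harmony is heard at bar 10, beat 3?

Bbm7

Beat 3 of bar 10 is beat (10−1)×4 + 3 = 39 overall.
Running totals: Cm7 ends at 3, F#6 ends at 10, F6 ends at 14, Eb7 ends at 21, D6 ends at 26, Dbsus4 ends at 29, Fm7 ends at 35, Am ends at 38, Bbm7 ends at 43.
Beat 39 falls within Bbm7.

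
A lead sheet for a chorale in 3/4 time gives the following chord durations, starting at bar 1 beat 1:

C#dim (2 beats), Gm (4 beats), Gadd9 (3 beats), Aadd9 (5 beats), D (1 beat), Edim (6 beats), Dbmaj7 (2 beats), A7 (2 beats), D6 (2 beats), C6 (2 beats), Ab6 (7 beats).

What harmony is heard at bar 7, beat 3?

Edim

Beat 3 of bar 7 is beat (7−1)×3 + 3 = 21 overall.
Running totals: C#dim ends at 2, Gm ends at 6, Gadd9 ends at 9, Aadd9 ends at 14, D ends at 15, Edim ends at 21.
Beat 21 falls within Edim.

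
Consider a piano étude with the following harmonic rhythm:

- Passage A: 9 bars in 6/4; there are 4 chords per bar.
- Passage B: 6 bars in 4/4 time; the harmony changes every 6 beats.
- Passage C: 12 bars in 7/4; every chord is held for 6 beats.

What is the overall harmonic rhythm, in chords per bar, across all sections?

A: 9 × 6 = 54 beats ÷ 1.5 = 36 chords.
B: 6 × 4 = 24 beats ÷ 6 = 4 chords.
C: 12 × 7 = 84 beats ÷ 6 = 14 chords.
Overall: 54 chords over 27 bars → 54/27 = 2 chords per bar.

2 chords per bar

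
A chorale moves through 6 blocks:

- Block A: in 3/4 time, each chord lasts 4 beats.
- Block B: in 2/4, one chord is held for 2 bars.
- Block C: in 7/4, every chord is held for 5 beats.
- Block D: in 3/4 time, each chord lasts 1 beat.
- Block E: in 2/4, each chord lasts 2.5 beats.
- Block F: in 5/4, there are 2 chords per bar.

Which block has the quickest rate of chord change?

A: 3 beats/bar ÷ 4 beats/chord = 0.75 chords/bar.
B: 2 beats/bar ÷ 4 beats/chord = 0.5 chords/bar.
C: 7 beats/bar ÷ 5 beats/chord = 1.4 chords/bar.
D: 3 beats/bar ÷ 1 beat/chord = 3 chords/bar.
E: 2 beats/bar ÷ 2.5 beats/chord = 0.8 chords/bar.
F: 5 beats/bar ÷ 2.5 beats/chord = 2 chords/bar.
Fastest is D at 3 chords/bar.

Block D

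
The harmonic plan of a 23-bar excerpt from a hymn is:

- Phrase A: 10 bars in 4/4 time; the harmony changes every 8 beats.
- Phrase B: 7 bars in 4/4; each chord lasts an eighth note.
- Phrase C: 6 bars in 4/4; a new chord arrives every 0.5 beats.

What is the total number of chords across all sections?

109 chords

A: 10 bars × 4 beats = 40 beats; 8 beats/chord → 5 chords.
B: 7 bars × 4 beats = 28 beats; 0.5 beats/chord → 56 chords.
C: 6 bars × 4 beats = 24 beats; 0.5 beats/chord → 48 chords.
Total: 5 + 56 + 48 = 109.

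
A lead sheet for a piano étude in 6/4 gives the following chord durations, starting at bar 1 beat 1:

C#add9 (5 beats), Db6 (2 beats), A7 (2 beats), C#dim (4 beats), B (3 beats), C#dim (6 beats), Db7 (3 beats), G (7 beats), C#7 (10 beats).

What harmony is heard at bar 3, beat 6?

C#dim

Beat 6 of bar 3 is beat (3−1)×6 + 6 = 18 overall.
Running totals: C#add9 ends at 5, Db6 ends at 7, A7 ends at 9, C#dim ends at 13, B ends at 16, C#dim ends at 22.
Beat 18 falls within C#dim.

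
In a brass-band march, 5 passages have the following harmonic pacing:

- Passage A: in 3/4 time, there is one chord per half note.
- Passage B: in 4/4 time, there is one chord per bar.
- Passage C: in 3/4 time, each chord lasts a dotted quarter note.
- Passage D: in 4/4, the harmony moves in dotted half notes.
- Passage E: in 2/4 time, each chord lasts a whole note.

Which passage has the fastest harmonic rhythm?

A: 3/2 = 1.5 chords/bar.
B: 4/4 = 1 chord/bar.
C: 3/1.5 = 2 chords/bar.
D: 4/3 = 4/3 chords/bar.
E: 2/4 = 0.5 chords/bar.
Fastest is C at 2 chords/bar.

Passage C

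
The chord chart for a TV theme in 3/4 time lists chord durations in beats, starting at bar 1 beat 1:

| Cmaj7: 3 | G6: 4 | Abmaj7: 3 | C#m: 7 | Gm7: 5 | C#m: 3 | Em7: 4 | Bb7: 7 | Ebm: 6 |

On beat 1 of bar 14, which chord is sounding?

Ebm

Beat 1 of bar 14 is beat (14−1)×3 + 1 = 40 overall.
Running totals: Cmaj7 ends at 3, G6 ends at 7, Abmaj7 ends at 10, C#m ends at 17, Gm7 ends at 22, C#m ends at 25, Em7 ends at 29, Bb7 ends at 36, Ebm ends at 42.
Beat 40 falls within Ebm.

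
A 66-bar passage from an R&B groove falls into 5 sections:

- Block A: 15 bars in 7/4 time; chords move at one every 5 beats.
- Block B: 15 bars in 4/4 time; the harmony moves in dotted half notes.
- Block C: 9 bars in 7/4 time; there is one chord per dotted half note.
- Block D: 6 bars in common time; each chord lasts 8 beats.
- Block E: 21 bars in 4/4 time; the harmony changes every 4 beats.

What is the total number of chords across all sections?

A has 105 beats and chords last 5 each, so 21 chords.
B has 60 beats and chords last 3 each, so 20 chords.
C has 63 beats and chords last 3 each, so 21 chords.
D has 24 beats and chords last 8 each, so 3 chords.
E has 84 beats and chords last 4 each, so 21 chords.
Total: 21 + 20 + 21 + 3 + 21 = 86.

86 chords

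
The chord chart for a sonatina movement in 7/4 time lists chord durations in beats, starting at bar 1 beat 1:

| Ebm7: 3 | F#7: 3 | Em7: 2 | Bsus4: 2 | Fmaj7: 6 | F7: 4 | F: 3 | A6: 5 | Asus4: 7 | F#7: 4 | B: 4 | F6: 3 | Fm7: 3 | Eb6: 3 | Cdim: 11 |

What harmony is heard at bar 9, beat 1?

Beat 1 of bar 9 is beat (9−1)×7 + 1 = 57 overall.
Running totals: Ebm7 ends at 3, F#7 ends at 6, Em7 ends at 8, Bsus4 ends at 10, Fmaj7 ends at 16, F7 ends at 20, F ends at 23, A6 ends at 28, Asus4 ends at 35, F#7 ends at 39, B ends at 43, F6 ends at 46, Fm7 ends at 49, Eb6 ends at 52, Cdim ends at 63.
Beat 57 falls within Cdim.

Cdim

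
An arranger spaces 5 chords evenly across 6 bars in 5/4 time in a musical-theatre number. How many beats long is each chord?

6 bars × 5 beats/bar = 30 beats total.
30 beats ÷ 5 chords = 6 beats per chord.

6 beats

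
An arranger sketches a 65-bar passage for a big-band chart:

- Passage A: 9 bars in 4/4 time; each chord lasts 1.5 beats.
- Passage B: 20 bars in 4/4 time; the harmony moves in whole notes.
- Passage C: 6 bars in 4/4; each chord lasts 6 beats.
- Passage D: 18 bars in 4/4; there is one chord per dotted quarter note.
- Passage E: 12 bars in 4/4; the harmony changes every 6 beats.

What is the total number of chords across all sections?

A: 9·4 = 36 beats, 36/1.5 = 24 chords.
B: 20·4 = 80 beats, 80/4 = 20 chords.
C: 6·4 = 24 beats, 24/6 = 4 chords.
D: 18·4 = 72 beats, 72/1.5 = 48 chords.
E: 12·4 = 48 beats, 48/6 = 8 chords.
Total: 24 + 20 + 4 + 48 + 8 = 104.

104 chords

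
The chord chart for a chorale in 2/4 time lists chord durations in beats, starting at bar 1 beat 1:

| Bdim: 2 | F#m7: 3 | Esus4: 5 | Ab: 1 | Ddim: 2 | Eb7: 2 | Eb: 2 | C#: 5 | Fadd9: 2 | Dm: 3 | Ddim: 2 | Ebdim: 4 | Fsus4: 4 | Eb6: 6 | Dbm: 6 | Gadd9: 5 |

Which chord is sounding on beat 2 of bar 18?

Fsus4

Beat 2 of bar 18 is beat (18−1)×2 + 2 = 36 overall.
Running totals: Bdim ends at 2, F#m7 ends at 5, Esus4 ends at 10, Ab ends at 11, Ddim ends at 13, Eb7 ends at 15, Eb ends at 17, C# ends at 22, Fadd9 ends at 24, Dm ends at 27, Ddim ends at 29, Ebdim ends at 33, Fsus4 ends at 37.
Beat 36 falls within Fsus4.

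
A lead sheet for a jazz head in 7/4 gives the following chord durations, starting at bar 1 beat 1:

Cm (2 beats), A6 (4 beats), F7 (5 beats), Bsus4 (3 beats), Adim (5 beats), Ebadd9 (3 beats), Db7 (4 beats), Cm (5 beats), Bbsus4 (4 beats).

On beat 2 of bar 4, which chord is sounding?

Db7

Beat 2 of bar 4 is beat (4−1)×7 + 2 = 23 overall.
Running totals: Cm ends at 2, A6 ends at 6, F7 ends at 11, Bsus4 ends at 14, Adim ends at 19, Ebadd9 ends at 22, Db7 ends at 26.
Beat 23 falls within Db7.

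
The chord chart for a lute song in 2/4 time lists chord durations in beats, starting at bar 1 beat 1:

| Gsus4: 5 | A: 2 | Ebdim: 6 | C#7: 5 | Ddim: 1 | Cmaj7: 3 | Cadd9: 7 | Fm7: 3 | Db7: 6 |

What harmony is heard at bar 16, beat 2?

Fm7

Beat 2 of bar 16 is beat (16−1)×2 + 2 = 32 overall.
Running totals: Gsus4 ends at 5, A ends at 7, Ebdim ends at 13, C#7 ends at 18, Ddim ends at 19, Cmaj7 ends at 22, Cadd9 ends at 29, Fm7 ends at 32.
Beat 32 falls within Fm7.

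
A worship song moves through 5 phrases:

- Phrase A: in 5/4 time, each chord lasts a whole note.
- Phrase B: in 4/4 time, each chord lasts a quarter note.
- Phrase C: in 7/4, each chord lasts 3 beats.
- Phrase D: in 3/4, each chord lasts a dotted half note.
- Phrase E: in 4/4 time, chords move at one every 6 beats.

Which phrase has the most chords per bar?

Phrase B

A: 5 beats/bar ÷ 4 beats/chord = 1.25 chords/bar.
B: 4 beats/bar ÷ 1 beat/chord = 4 chords/bar.
C: 7 beats/bar ÷ 3 beats/chord = 7/3 chords/bar.
D: 3 beats/bar ÷ 3 beats/chord = 1 chord/bar.
E: 4 beats/bar ÷ 6 beats/chord = 2/3 chords/bar.
Fastest is B at 4 chords/bar.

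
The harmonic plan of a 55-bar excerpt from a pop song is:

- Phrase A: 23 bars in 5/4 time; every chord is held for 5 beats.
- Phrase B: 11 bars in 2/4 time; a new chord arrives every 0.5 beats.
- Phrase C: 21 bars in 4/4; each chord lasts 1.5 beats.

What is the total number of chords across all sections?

123 chords

A: 23·5 = 115 beats, 115/5 = 23 chords.
B: 11·2 = 22 beats, 22/0.5 = 44 chords.
C: 21·4 = 84 beats, 84/1.5 = 56 chords.
Total: 23 + 44 + 56 = 123.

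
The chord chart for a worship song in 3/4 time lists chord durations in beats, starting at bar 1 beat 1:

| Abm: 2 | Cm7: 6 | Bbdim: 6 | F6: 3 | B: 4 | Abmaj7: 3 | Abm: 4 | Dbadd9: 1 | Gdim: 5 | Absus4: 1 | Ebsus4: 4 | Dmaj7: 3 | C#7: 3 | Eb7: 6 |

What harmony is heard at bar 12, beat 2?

Beat 2 of bar 12 is beat (12−1)×3 + 2 = 35 overall.
Running totals: Abm ends at 2, Cm7 ends at 8, Bbdim ends at 14, F6 ends at 17, B ends at 21, Abmaj7 ends at 24, Abm ends at 28, Dbadd9 ends at 29, Gdim ends at 34, Absus4 ends at 35.
Beat 35 falls within Absus4.

Absus4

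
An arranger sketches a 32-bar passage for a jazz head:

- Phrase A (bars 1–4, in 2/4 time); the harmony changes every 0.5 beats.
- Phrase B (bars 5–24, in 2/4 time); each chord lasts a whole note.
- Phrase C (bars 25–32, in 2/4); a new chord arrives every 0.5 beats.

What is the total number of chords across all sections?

58 chords

A: 4 bars × 2 beats = 8 beats; 0.5 beats/chord → 16 chords.
B: 20 bars × 2 beats = 40 beats; 4 beats/chord → 10 chords.
C: 8 bars × 2 beats = 16 beats; 0.5 beats/chord → 32 chords.
Total: 16 + 10 + 32 = 58.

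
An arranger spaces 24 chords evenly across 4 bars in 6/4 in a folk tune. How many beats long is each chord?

1 beat

4 bars × 6 beats/bar = 24 beats total.
24 beats ÷ 24 chords = 1 beats per chord.
(That is a quarter note.)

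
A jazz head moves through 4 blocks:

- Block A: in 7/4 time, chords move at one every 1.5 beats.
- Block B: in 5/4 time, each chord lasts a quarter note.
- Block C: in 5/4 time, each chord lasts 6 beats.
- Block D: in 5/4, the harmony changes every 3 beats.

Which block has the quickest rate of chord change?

Block B

A: 7 beats/bar ÷ 1.5 beats/chord = 14/3 chords/bar.
B: 5 beats/bar ÷ 1 beat/chord = 5 chords/bar.
C: 5 beats/bar ÷ 6 beats/chord = 5/6 chords/bar.
D: 5 beats/bar ÷ 3 beats/chord = 5/3 chords/bar.
Fastest is B at 5 chords/bar.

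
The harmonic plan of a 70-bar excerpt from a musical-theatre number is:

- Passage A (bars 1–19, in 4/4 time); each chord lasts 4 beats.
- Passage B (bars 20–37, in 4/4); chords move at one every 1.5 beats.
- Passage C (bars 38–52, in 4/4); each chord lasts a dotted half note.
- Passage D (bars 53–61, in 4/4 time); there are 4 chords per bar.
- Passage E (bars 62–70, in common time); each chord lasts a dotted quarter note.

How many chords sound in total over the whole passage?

147 chords

A: 19·4 = 76 beats, 76/4 = 19 chords.
B: 18·4 = 72 beats, 72/1.5 = 48 chords.
C: 15·4 = 60 beats, 60/3 = 20 chords.
D: 9·4 = 36 beats, 36/1 = 36 chords.
E: 9·4 = 36 beats, 36/1.5 = 24 chords.
Total: 19 + 48 + 20 + 36 + 24 = 147.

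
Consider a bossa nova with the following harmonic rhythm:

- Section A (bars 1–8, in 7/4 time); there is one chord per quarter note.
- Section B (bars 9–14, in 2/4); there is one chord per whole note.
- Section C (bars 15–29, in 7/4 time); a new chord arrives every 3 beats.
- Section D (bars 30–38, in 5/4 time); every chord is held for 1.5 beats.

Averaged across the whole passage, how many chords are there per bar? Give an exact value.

A: 8 bars of 7 beats is 56 beats; at 1 beat each that's 56 chords.
B: 6 bars of 2 beats is 12 beats; at 4 beats each that's 3 chords.
C: 15 bars of 7 beats is 105 beats; at 3 beats each that's 35 chords.
D: 9 bars of 5 beats is 45 beats; at 1.5 beats each that's 30 chords.
Overall: 124 chords over 38 bars → 124/38 = 62/19 chords per bar.

62/19 chords per bar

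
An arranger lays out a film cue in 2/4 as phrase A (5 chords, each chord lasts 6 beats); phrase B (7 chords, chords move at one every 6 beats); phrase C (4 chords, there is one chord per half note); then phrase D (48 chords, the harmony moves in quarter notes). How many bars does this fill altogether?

64 bars

A: 5 × 6 = 30 beats = 15 bars.
B: 7 × 6 = 42 beats = 21 bars.
C: 4 × 2 = 8 beats = 4 bars.
D: 48 × 1 = 48 beats = 24 bars.
Total: 15 + 21 + 4 + 24 = 64 bars.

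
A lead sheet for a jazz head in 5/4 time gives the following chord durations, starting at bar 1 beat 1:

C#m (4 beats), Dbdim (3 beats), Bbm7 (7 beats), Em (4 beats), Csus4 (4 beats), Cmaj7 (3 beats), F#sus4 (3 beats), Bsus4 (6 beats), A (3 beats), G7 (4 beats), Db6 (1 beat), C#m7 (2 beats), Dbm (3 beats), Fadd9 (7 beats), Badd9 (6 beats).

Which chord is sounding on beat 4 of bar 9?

C#m7

Beat 4 of bar 9 is beat (9−1)×5 + 4 = 44 overall.
Running totals: C#m ends at 4, Dbdim ends at 7, Bbm7 ends at 14, Em ends at 18, Csus4 ends at 22, Cmaj7 ends at 25, F#sus4 ends at 28, Bsus4 ends at 34, A ends at 37, G7 ends at 41, Db6 ends at 42, C#m7 ends at 44.
Beat 44 falls within C#m7.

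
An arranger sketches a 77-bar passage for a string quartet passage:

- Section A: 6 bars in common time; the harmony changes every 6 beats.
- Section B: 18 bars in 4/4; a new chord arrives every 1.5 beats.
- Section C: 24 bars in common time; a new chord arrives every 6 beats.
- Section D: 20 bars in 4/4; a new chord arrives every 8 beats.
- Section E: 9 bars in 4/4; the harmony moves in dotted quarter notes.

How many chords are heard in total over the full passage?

A: 6 bars × 4 beats = 24 beats; 6 beats/chord → 4 chords.
B: 18 bars × 4 beats = 72 beats; 1.5 beats/chord → 48 chords.
C: 24 bars × 4 beats = 96 beats; 6 beats/chord → 16 chords.
D: 20 bars × 4 beats = 80 beats; 8 beats/chord → 10 chords.
E: 9 bars × 4 beats = 36 beats; 1.5 beats/chord → 24 chords.
Total: 4 + 48 + 16 + 10 + 24 = 102.

102 chords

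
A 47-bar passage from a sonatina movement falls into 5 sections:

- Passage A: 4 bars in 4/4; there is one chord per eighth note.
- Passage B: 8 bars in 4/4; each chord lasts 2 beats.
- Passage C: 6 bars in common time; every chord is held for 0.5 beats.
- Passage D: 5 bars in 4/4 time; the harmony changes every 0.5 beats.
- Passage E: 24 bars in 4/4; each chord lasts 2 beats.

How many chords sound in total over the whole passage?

184 chords

A has 16 beats and chords last 0.5 each, so 32 chords.
B has 32 beats and chords last 2 each, so 16 chords.
C has 24 beats and chords last 0.5 each, so 48 chords.
D has 20 beats and chords last 0.5 each, so 40 chords.
E has 96 beats and chords last 2 each, so 48 chords.
Total: 32 + 16 + 48 + 40 + 48 = 184.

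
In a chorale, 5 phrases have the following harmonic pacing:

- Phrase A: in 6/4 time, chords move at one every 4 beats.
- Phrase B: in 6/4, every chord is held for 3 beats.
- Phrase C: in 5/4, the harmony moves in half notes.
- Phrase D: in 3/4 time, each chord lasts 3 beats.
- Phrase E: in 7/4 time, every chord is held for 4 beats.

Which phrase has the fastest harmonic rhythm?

Phrase C

A: 6 beats/bar ÷ 4 beats/chord = 1.5 chords/bar.
B: 6 beats/bar ÷ 3 beats/chord = 2 chords/bar.
C: 5 beats/bar ÷ 2 beats/chord = 2.5 chords/bar.
D: 3 beats/bar ÷ 3 beats/chord = 1 chord/bar.
E: 7 beats/bar ÷ 4 beats/chord = 1.75 chords/bar.
Fastest is C at 2.5 chords/bar.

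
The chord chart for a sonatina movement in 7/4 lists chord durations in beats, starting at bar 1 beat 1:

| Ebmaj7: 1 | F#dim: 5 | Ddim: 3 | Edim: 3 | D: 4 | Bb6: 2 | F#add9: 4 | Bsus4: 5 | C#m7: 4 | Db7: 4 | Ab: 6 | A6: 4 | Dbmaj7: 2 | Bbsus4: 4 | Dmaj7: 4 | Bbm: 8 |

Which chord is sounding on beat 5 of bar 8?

Beat 5 of bar 8 is beat (8−1)×7 + 5 = 54 overall.
Running totals: Ebmaj7 ends at 1, F#dim ends at 6, Ddim ends at 9, Edim ends at 12, D ends at 16, Bb6 ends at 18, F#add9 ends at 22, Bsus4 ends at 27, C#m7 ends at 31, Db7 ends at 35, Ab ends at 41, A6 ends at 45, Dbmaj7 ends at 47, Bbsus4 ends at 51, Dmaj7 ends at 55.
Beat 54 falls within Dmaj7.

Dmaj7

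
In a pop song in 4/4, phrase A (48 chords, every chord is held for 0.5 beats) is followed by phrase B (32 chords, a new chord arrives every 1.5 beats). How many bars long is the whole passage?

18 bars

A: 48 × 0.5 = 24 beats = 6 bars.
B: 32 × 1.5 = 48 beats = 12 bars.
Total: 6 + 12 = 18 bars.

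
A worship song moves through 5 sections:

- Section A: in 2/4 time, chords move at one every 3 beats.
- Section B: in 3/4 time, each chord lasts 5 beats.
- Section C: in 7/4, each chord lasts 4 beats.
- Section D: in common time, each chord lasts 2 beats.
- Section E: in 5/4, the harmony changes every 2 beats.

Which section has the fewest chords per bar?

Section B

A: 2 beats/bar ÷ 3 beats/chord = 2/3 chords/bar.
B: 3 beats/bar ÷ 5 beats/chord = 0.6 chords/bar.
C: 7 beats/bar ÷ 4 beats/chord = 1.75 chords/bar.
D: 4 beats/bar ÷ 2 beats/chord = 2 chords/bar.
E: 5 beats/bar ÷ 2 beats/chord = 2.5 chords/bar.
Slowest is B at 0.6 chords/bar.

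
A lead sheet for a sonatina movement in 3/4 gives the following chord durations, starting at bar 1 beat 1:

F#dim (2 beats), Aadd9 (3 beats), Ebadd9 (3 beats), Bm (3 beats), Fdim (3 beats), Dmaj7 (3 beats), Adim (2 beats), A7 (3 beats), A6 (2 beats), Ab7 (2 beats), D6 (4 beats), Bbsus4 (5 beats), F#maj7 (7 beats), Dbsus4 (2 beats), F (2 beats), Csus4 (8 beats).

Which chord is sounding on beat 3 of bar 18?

Beat 3 of bar 18 is beat (18−1)×3 + 3 = 54 overall.
Running totals: F#dim ends at 2, Aadd9 ends at 5, Ebadd9 ends at 8, Bm ends at 11, Fdim ends at 14, Dmaj7 ends at 17, Adim ends at 19, A7 ends at 22, A6 ends at 24, Ab7 ends at 26, D6 ends at 30, Bbsus4 ends at 35, F#maj7 ends at 42, Dbsus4 ends at 44, F ends at 46, Csus4 ends at 54.
Beat 54 falls within Csus4.

Csus4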